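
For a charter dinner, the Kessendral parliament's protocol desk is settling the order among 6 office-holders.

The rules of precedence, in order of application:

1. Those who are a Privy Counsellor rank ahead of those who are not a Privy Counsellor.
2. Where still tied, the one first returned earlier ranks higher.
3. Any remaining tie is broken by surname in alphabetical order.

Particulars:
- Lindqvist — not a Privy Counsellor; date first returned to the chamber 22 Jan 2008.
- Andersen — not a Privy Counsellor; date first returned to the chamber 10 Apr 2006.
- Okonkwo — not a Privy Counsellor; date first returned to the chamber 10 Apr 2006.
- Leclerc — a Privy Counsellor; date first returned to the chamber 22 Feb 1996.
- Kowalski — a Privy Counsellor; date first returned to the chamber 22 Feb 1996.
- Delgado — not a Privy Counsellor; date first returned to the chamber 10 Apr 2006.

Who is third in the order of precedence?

By the first rule: Kowalski and Leclerc (both a Privy Counsellor); then Andersen, Delgado, Okonkwo and Lindqvist (each not a Privy Counsellor).
Kowalski and Leclerc both have date first returned to the chamber 22 Feb 1996, so the next rule applies.
Among Kowalski and Leclerc, alphabetically by surname: Kowalski before Leclerc.
Among Andersen, Delgado, Okonkwo and Lindqvist, by date first returned to the chamber (earlier first): Andersen, Delgado and Okonkwo (10 Apr 2006) before Lindqvist (22 Jan 2008).
Among Andersen, Delgado and Okonkwo, alphabetically by surname: Andersen before Delgado before Okonkwo.
Order: Kowalski, Leclerc, Andersen, Delgado, Okonkwo, Lindqvist.

Andersen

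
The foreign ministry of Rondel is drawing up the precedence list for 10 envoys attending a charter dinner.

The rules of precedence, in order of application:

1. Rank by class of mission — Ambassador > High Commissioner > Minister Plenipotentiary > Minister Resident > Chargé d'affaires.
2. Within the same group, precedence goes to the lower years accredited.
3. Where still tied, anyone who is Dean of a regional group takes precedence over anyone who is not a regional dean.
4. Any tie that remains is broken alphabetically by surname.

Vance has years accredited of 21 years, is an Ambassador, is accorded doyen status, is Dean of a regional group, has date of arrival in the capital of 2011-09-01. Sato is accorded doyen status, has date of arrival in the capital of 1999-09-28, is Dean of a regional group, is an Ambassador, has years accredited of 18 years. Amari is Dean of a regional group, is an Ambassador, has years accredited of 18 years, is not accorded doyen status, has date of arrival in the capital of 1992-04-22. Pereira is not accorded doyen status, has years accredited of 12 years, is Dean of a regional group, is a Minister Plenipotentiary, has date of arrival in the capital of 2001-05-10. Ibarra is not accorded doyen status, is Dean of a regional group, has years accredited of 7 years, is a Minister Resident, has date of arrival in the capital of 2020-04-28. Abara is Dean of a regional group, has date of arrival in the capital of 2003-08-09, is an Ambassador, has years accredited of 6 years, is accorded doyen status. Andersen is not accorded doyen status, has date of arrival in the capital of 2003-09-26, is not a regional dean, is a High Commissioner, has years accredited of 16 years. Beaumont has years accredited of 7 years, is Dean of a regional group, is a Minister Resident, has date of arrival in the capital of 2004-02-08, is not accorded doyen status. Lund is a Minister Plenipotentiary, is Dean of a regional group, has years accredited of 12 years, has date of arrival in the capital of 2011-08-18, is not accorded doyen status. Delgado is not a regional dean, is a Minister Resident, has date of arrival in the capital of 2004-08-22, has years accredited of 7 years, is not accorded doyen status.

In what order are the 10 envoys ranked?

Abara, Amari, Sato, Vance, Andersen, Lund, Pereira, Beaumont, Ibarra, Delgado

By class of mission: Abara, Amari, Sato and Vance (Ambassador); then Andersen (High Commissioner); then Lund and Pereira (Minister Plenipotentiary); then Beaumont, Ibarra and Delgado (Minister Resident).
Among Abara, Amari, Sato and Vance, by years accredited (lower first): Abara (6 years) before Amari and Sato (18 years) before Vance (21 years).
Amari and Sato are each Dean of a regional group, so the next rule applies.
Among Amari and Sato, alphabetically by surname: Amari before Sato.
Lund and Pereira both have years accredited 12 years, so the next rule applies.
Lund and Pereira are each Dean of a regional group, so the next rule applies.
Among Lund and Pereira, alphabetically by surname: Lund before Pereira.
Beaumont, Ibarra and Delgado all have years accredited 7 years, so the next rule applies.
Among Beaumont, Ibarra and Delgado, Dean of a regional group before not a regional dean: Beaumont and Ibarra (Dean of a regional group) before Delgado (not a regional dean).
Among Beaumont and Ibarra, alphabetically by surname: Beaumont before Ibarra.
Full order: Abara, Amari, Sato, Vance, Andersen, Lund, Pereira, Beaumont, Ibarra, Delgado.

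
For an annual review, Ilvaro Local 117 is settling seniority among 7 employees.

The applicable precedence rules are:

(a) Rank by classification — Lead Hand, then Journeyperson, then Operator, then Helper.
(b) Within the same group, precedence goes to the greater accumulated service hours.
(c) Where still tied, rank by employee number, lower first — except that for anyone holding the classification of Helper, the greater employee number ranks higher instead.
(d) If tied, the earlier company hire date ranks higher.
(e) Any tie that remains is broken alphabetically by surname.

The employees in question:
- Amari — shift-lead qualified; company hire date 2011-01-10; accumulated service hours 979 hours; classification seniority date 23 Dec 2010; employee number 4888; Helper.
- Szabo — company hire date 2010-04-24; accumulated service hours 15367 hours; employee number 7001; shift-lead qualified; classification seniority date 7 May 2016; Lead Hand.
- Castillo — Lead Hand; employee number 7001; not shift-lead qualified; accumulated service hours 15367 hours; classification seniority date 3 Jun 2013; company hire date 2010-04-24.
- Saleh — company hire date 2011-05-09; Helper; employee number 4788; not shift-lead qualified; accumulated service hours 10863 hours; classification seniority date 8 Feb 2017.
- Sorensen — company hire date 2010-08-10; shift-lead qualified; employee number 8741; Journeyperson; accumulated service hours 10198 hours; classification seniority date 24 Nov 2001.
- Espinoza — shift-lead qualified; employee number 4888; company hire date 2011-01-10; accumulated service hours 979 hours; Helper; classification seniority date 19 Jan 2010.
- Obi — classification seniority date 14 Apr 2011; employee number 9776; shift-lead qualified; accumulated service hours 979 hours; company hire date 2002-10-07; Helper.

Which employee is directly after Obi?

By classification: Castillo and Szabo (Lead Hand); then Sorensen (Journeyperson); then Saleh, Obi, Amari and Espinoza (Helper).
Castillo and Szabo both have accumulated service hours 15367 hours, so the next rule applies.
Castillo and Szabo both have employee number 7001, so the next rule applies.
Castillo and Szabo both have company hire date 2010-04-24, so the next rule applies.
Among Castillo and Szabo, alphabetically by surname: Castillo before Szabo.
Among Saleh, Obi, Amari and Espinoza, by accumulated service hours (higher first): Saleh (10863 hours) before Obi, Amari and Espinoza (979 hours).
Among Obi, Amari and Espinoza, by employee number (higher first) (reversed rule for this group): Obi (9776) before Amari and Espinoza (4888).
Amari and Espinoza both have company hire date 2011-01-10, so the next rule applies.
Among Amari and Espinoza, alphabetically by surname: Amari before Espinoza.
Order: Castillo, Szabo, Sorensen, Saleh, Obi, Amari, Espinoza.

Amari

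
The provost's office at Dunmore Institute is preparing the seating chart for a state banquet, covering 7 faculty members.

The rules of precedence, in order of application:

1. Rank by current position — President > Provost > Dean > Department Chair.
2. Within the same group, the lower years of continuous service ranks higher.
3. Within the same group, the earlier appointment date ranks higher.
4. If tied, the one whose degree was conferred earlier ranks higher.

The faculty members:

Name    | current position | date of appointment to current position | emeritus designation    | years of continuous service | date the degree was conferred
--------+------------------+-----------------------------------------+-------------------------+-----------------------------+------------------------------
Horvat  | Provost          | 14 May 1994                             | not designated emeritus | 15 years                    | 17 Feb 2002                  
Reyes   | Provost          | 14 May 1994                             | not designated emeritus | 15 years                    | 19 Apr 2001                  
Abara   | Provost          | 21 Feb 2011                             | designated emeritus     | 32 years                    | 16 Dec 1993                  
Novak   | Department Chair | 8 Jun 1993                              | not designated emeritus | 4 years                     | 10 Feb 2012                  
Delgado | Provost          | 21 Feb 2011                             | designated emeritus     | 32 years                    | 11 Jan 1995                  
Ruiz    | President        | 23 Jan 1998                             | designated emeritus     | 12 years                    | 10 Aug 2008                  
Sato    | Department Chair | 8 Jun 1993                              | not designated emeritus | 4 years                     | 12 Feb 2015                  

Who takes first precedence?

By current position: Ruiz (President); then Reyes, Horvat, Abara and Delgado (Provost); then Novak and Sato (Department Chair).
Among Reyes, Horvat, Abara and Delgado, by years of continuous service (lower first): Reyes and Horvat (15 years) before Abara and Delgado (32 years).
Reyes and Horvat both have date of appointment to current position 14 May 1994, so the next rule applies.
Among Reyes and Horvat, by date the degree was conferred (earlier first): Reyes (19 Apr 2001) before Horvat (17 Feb 2002).
Abara and Delgado both have date of appointment to current position 21 Feb 2011, so the next rule applies.
Among Abara and Delgado, by date the degree was conferred (earlier first): Abara (16 Dec 1993) before Delgado (11 Jan 1995).
Novak and Sato both have years of continuous service 4 years, so the next rule applies.
Novak and Sato both have date of appointment to current position 8 Jun 1993, so the next rule applies.
Among Novak and Sato, by date the degree was conferred (earlier first): Novak (10 Feb 2012) before Sato (12 Feb 2015).
Order: Ruiz, Reyes, Horvat, Abara, Delgado, Novak, Sato.

Ruiz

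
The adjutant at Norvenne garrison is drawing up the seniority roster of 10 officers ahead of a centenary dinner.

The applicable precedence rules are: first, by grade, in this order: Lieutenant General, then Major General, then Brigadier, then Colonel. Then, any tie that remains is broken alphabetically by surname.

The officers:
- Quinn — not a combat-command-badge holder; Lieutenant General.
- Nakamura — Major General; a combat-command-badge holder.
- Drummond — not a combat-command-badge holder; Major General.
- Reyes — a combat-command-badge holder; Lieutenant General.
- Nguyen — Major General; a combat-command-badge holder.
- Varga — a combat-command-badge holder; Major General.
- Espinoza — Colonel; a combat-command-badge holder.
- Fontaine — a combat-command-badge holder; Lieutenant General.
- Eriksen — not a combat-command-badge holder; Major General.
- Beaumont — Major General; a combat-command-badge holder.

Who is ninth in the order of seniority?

Varga

By grade: Fontaine, Quinn and Reyes (Lieutenant General); then Beaumont, Drummond, Eriksen, Nakamura, Nguyen and Varga (Major General); then Espinoza (Colonel).
Among Fontaine, Quinn and Reyes, alphabetically by surname: Fontaine before Quinn before Reyes.
Among Beaumont, Drummond, Eriksen, Nakamura, Nguyen and Varga, alphabetically by surname: Beaumont before Drummond before Eriksen before Nakamura before Nguyen before Varga.
Order: Fontaine, Quinn, Reyes, Beaumont, Drummond, Eriksen, Nakamura, Nguyen, Varga, Espinoza.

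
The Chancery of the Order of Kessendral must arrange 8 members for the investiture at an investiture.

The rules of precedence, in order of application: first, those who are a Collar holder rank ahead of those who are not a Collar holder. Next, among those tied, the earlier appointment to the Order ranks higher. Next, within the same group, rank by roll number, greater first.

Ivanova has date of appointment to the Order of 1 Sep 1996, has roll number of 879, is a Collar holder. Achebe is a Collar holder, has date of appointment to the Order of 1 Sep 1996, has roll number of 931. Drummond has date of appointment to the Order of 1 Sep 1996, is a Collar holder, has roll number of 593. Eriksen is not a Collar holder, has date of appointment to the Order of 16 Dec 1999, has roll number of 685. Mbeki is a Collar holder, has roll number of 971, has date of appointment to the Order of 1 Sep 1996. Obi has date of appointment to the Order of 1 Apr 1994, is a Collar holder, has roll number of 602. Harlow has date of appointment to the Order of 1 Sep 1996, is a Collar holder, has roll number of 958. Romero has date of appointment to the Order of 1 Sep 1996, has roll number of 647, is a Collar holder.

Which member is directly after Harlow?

Achebe

By the first rule: Obi, Mbeki, Harlow, Achebe, Ivanova, Romero and Drummond (each a Collar holder); then Eriksen (not a Collar holder).
Among Obi, Mbeki, Harlow, Achebe, Ivanova, Romero and Drummond, by date of appointment to the Order (earlier first): Obi (1 Apr 1994) before Mbeki, Harlow, Achebe, Ivanova, Romero and Drummond (1 Sep 1996).
Among Mbeki, Harlow, Achebe, Ivanova, Romero and Drummond, by roll number (higher first): Mbeki (971) before Harlow (958) before Achebe (931) before Ivanova (879) before Romero (647) before Drummond (593).
Order: Obi, Mbeki, Harlow, Achebe, Ivanova, Romero, Drummond, Eriksen.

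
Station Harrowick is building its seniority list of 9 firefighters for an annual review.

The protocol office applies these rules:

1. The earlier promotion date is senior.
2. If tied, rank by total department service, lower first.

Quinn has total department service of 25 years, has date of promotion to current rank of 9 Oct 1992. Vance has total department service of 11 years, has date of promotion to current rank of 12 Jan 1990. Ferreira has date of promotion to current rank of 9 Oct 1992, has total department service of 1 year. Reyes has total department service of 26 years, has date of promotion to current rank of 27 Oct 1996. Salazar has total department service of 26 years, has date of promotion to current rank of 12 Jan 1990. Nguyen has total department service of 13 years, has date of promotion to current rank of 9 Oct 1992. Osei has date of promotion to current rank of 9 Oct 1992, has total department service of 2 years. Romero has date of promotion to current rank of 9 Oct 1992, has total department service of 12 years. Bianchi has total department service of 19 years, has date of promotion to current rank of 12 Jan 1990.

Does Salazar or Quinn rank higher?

By date of promotion to current rank (earlier first): Vance, Bianchi and Salazar (each 12 Jan 1990); then Ferreira, Osei, Romero, Nguyen and Quinn (each 9 Oct 1992); then Reyes (27 Oct 1996).
Among Vance, Bianchi and Salazar, by total department service (lower first): Vance (11 years) before Bianchi (19 years) before Salazar (26 years).
Among Ferreira, Osei, Romero, Nguyen and Quinn, by total department service (lower first): Ferreira (1 year) before Osei (2 years) before Romero (12 years) before Nguyen (13 years) before Quinn (25 years).
So Salazar takes precedence.

Salazar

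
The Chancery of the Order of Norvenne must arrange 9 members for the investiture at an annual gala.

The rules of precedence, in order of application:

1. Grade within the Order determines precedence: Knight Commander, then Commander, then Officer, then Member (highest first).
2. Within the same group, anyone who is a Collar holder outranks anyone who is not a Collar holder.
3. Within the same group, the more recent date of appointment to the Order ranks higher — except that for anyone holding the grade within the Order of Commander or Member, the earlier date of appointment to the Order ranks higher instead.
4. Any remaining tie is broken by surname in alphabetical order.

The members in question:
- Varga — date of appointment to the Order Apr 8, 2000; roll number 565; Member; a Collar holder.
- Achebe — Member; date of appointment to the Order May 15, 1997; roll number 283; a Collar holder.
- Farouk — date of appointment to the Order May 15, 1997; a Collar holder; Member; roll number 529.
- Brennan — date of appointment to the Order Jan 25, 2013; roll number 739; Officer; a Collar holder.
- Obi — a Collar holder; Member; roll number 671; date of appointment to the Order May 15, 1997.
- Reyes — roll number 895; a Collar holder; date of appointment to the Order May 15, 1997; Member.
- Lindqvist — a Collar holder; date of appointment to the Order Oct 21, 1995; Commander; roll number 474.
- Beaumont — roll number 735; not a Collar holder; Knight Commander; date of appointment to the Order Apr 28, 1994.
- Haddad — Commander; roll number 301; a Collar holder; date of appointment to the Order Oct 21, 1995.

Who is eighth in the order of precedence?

By grade within the Order: Beaumont (Knight Commander); then Haddad and Lindqvist (Commander); then Brennan (Officer); then Achebe, Farouk, Obi, Reyes and Varga (Member).
Haddad and Lindqvist are each a Collar holder, so the next rule applies.
Haddad and Lindqvist both have date of appointment to the Order Oct 21, 1995, so the next rule applies.
Among Haddad and Lindqvist, alphabetically by surname: Haddad before Lindqvist.
Achebe, Farouk, Obi, Reyes and Varga are each a Collar holder, so the next rule applies.
Among Achebe, Farouk, Obi, Reyes and Varga, by date of appointment to the Order (earlier first) (reversed rule for this group): Achebe, Farouk, Obi and Reyes (May 15, 1997) before Varga (Apr 8, 2000).
Among Achebe, Farouk, Obi and Reyes, alphabetically by surname: Achebe before Farouk before Obi before Reyes.
Order: Beaumont, Haddad, Lindqvist, Brennan, Achebe, Farouk, Obi, Reyes, Varga.

Reyes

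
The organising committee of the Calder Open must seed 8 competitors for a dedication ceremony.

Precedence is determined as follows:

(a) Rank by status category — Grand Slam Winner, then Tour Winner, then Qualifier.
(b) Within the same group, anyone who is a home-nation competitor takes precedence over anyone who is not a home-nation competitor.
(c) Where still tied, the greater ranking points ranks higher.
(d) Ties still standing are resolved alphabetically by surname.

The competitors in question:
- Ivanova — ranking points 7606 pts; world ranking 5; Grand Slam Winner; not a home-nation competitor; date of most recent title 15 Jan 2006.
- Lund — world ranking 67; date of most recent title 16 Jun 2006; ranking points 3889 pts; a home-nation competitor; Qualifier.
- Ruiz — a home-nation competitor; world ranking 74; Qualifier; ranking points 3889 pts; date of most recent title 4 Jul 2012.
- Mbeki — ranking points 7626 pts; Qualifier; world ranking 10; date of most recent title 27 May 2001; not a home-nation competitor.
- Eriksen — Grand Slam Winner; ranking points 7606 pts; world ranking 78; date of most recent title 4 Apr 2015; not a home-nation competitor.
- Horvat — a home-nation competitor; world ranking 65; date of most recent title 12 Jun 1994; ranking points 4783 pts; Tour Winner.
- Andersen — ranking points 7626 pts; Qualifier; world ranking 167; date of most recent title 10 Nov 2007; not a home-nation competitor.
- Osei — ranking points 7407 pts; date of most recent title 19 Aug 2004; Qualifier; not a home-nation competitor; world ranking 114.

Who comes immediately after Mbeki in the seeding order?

By status category: Eriksen and Ivanova (Grand Slam Winner); then Horvat (Tour Winner); then Lund, Ruiz, Andersen, Mbeki and Osei (Qualifier).
Eriksen and Ivanova are each not a home-nation competitor, so the next rule applies.
Eriksen and Ivanova both have ranking points 7606 pts, so the next rule applies.
Among Eriksen and Ivanova, alphabetically by surname: Eriksen before Ivanova.
Among Lund, Ruiz, Andersen, Mbeki and Osei, a home-nation competitor before not a home-nation competitor: Lund and Ruiz (a home-nation competitor) before Andersen, Mbeki and Osei (not a home-nation competitor).
Lund and Ruiz both have ranking points 3889 pts, so the next rule applies.
Among Lund and Ruiz, alphabetically by surname: Lund before Ruiz.
Among Andersen, Mbeki and Osei, by ranking points (higher first): Andersen and Mbeki (7626 pts) before Osei (7407 pts).
Among Andersen and Mbeki, alphabetically by surname: Andersen before Mbeki.
Order: Eriksen, Ivanova, Horvat, Lund, Ruiz, Andersen, Mbeki, Osei.

Osei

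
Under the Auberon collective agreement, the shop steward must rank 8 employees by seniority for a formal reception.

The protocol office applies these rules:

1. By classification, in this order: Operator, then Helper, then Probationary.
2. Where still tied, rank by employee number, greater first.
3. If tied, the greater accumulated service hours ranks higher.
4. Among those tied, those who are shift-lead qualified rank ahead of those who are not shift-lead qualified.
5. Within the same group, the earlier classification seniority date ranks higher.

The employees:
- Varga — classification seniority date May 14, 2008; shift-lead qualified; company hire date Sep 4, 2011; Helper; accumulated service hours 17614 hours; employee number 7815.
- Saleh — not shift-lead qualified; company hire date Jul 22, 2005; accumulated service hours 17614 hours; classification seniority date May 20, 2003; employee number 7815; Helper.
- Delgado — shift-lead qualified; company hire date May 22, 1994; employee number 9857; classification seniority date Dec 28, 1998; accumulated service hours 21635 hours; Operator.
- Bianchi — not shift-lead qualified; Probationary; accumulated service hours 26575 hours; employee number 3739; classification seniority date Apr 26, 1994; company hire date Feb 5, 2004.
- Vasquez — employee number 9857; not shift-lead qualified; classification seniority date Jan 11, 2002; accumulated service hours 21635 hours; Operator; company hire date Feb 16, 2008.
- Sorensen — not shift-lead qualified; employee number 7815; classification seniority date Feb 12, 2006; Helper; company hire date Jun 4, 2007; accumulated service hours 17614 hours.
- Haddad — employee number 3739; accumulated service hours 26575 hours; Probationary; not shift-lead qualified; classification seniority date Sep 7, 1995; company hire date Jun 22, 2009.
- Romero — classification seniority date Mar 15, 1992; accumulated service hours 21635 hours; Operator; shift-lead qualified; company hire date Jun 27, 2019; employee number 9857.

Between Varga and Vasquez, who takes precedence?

By classification: Romero, Delgado and Vasquez (Operator); then Varga, Saleh and Sorensen (Helper); then Bianchi and Haddad (Probationary).
Romero, Delgado and Vasquez all have employee number 9857, so the next rule applies.
Romero, Delgado and Vasquez all have accumulated service hours 21635 hours, so the next rule applies.
Among Romero, Delgado and Vasquez, shift-lead qualified before not shift-lead qualified: Romero and Delgado (shift-lead qualified) before Vasquez (not shift-lead qualified).
Among Romero and Delgado, by classification seniority date (earlier first): Romero (Mar 15, 1992) before Delgado (Dec 28, 1998).
Varga, Saleh and Sorensen all have employee number 7815, so the next rule applies.
Varga, Saleh and Sorensen all have accumulated service hours 17614 hours, so the next rule applies.
Among Varga, Saleh and Sorensen, shift-lead qualified before not shift-lead qualified: Varga (shift-lead qualified) before Saleh and Sorensen (not shift-lead qualified).
Among Saleh and Sorensen, by classification seniority date (earlier first): Saleh (May 20, 2003) before Sorensen (Feb 12, 2006).
Bianchi and Haddad both have employee number 3739, so the next rule applies.
Bianchi and Haddad both have accumulated service hours 26575 hours, so the next rule applies.
Bianchi and Haddad are each not shift-lead qualified, so the next rule applies.
Among Bianchi and Haddad, by classification seniority date (earlier first): Bianchi (Apr 26, 1994) before Haddad (Sep 7, 1995).
So Vasquez takes precedence.

Vasquez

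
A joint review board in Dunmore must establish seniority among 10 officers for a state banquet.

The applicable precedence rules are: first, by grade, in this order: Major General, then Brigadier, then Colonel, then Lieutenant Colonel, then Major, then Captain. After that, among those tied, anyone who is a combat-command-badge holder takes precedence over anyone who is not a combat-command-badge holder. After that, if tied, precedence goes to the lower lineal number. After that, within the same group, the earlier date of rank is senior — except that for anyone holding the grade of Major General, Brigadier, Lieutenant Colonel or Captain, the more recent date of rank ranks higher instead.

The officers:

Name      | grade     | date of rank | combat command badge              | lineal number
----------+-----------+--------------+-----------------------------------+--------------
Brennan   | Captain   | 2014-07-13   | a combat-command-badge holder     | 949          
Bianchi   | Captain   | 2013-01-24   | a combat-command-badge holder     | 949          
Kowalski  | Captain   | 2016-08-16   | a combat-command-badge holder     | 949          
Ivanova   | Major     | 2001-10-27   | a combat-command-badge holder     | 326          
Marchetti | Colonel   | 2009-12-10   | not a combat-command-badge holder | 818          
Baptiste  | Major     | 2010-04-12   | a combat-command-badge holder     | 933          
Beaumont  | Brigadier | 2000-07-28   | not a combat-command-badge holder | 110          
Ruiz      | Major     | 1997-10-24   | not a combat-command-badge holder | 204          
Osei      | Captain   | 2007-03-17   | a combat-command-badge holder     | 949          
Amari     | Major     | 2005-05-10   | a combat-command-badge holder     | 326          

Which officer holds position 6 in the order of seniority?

Ruiz

By grade: Beaumont (Brigadier); then Marchetti (Colonel); then Ivanova, Amari, Baptiste and Ruiz (Major); then Kowalski, Brennan, Bianchi and Osei (Captain).
Among Ivanova, Amari, Baptiste and Ruiz, a combat-command-badge holder before not a combat-command-badge holder: Ivanova, Amari and Baptiste (a combat-command-badge holder) before Ruiz (not a combat-command-badge holder).
Among Ivanova, Amari and Baptiste, by lineal number (lower first): Ivanova and Amari (326) before Baptiste (933).
Among Ivanova and Amari, by date of rank (earlier first): Ivanova (2001-10-27) before Amari (2005-05-10).
Kowalski, Brennan, Bianchi and Osei are each a combat-command-badge holder, so the next rule applies.
Kowalski, Brennan, Bianchi and Osei all have lineal number 949, so the next rule applies.
Among Kowalski, Brennan, Bianchi and Osei, by date of rank (later first) (reversed rule for this group): Kowalski (2016-08-16) before Brennan (2014-07-13) before Bianchi (2013-01-24) before Osei (2007-03-17).
Order: Beaumont, Marchetti, Ivanova, Amari, Baptiste, Ruiz, Kowalski, Brennan, Bianchi, Osei.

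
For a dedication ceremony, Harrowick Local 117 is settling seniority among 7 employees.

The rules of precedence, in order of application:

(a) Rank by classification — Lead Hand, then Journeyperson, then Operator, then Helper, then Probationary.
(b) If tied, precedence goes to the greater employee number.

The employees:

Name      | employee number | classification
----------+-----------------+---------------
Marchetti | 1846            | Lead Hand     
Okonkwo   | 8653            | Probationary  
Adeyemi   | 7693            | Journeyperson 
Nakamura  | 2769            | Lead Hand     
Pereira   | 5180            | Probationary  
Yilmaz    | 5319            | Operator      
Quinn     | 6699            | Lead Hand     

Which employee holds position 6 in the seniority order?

By classification: Quinn, Nakamura and Marchetti (Lead Hand); then Adeyemi (Journeyperson); then Yilmaz (Operator); then Okonkwo and Pereira (Probationary).
Among Quinn, Nakamura and Marchetti, by employee number (higher first): Quinn (6699) before Nakamura (2769) before Marchetti (1846).
Among Okonkwo and Pereira, by employee number (higher first): Okonkwo (8653) before Pereira (5180).
Order: Quinn, Nakamura, Marchetti, Adeyemi, Yilmaz, Okonkwo, Pereira.

Okonkwo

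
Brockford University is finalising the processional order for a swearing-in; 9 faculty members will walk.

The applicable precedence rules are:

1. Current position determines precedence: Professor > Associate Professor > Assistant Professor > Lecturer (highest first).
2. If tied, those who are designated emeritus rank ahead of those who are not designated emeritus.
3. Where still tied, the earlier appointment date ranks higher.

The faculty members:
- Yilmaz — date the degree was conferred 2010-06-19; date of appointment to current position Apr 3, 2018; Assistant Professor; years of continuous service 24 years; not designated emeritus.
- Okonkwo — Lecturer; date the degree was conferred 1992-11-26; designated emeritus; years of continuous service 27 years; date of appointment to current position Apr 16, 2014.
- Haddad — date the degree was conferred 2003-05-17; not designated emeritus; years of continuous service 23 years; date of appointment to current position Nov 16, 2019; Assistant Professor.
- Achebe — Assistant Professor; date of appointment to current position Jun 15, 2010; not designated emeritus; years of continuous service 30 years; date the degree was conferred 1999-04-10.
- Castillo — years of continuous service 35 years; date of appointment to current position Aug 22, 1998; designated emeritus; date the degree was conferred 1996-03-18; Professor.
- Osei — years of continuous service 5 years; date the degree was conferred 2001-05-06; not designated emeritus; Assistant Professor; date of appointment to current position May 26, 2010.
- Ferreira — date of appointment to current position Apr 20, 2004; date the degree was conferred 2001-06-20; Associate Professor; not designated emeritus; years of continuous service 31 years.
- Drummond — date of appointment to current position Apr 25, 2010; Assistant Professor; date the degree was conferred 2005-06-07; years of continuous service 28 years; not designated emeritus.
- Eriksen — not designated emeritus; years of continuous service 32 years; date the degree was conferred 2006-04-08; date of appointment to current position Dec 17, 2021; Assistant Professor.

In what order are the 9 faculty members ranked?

Castillo, Ferreira, Drummond, Osei, Achebe, Yilmaz, Haddad, Eriksen, Okonkwo

By current position: Castillo (Professor); then Ferreira (Associate Professor); then Drummond, Osei, Achebe, Yilmaz, Haddad and Eriksen (Assistant Professor); then Okonkwo (Lecturer).
Drummond, Osei, Achebe, Yilmaz, Haddad and Eriksen are each not designated emeritus, so the next rule applies.
Among Drummond, Osei, Achebe, Yilmaz, Haddad and Eriksen, by date of appointment to current position (earlier first): Drummond (Apr 25, 2010) before Osei (May 26, 2010) before Achebe (Jun 15, 2010) before Yilmaz (Apr 3, 2018) before Haddad (Nov 16, 2019) before Eriksen (Dec 17, 2021).
Full order: Castillo, Ferreira, Drummond, Osei, Achebe, Yilmaz, Haddad, Eriksen, Okonkwo.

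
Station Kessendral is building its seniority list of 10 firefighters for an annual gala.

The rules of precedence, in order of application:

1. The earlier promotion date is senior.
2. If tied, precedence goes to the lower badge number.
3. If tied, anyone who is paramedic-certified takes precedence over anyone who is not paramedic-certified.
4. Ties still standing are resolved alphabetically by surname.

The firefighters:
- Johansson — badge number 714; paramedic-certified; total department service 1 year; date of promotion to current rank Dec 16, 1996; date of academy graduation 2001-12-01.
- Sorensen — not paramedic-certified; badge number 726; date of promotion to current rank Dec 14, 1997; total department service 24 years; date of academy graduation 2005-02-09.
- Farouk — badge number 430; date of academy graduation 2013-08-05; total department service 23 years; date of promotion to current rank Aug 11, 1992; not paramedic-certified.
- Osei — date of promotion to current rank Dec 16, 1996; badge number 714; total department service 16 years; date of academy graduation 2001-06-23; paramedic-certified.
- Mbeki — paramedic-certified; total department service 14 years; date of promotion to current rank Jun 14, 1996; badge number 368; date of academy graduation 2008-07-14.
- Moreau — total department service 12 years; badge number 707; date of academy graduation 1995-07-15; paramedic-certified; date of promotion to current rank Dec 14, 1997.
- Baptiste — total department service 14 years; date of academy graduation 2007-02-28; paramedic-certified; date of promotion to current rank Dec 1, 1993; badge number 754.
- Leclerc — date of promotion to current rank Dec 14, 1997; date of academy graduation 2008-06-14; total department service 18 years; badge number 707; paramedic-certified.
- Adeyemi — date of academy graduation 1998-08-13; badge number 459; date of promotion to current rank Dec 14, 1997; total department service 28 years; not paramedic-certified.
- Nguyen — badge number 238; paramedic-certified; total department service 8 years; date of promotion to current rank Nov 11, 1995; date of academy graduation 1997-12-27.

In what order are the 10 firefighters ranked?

Farouk, Baptiste, Nguyen, Mbeki, Johansson, Osei, Adeyemi, Leclerc, Moreau, Sorensen

By date of promotion to current rank (earlier first): Farouk (Aug 11, 1992); then Baptiste (Dec 1, 1993); then Nguyen (Nov 11, 1995); then Mbeki (Jun 14, 1996); then Johansson and Osei (both Dec 16, 1996); then Adeyemi, Leclerc, Moreau and Sorensen (each Dec 14, 1997).
Johansson and Osei both have badge number 714, so the next rule applies.
Johansson and Osei are each paramedic-certified, so the next rule applies.
Among Johansson and Osei, alphabetically by surname: Johansson before Osei.
Among Adeyemi, Leclerc, Moreau and Sorensen, by badge number (lower first): Adeyemi (459) before Leclerc and Moreau (707) before Sorensen (726).
Leclerc and Moreau are each paramedic-certified, so the next rule applies.
Among Leclerc and Moreau, alphabetically by surname: Leclerc before Moreau.
Full order: Farouk, Baptiste, Nguyen, Mbeki, Johansson, Osei, Adeyemi, Leclerc, Moreau, Sorensen.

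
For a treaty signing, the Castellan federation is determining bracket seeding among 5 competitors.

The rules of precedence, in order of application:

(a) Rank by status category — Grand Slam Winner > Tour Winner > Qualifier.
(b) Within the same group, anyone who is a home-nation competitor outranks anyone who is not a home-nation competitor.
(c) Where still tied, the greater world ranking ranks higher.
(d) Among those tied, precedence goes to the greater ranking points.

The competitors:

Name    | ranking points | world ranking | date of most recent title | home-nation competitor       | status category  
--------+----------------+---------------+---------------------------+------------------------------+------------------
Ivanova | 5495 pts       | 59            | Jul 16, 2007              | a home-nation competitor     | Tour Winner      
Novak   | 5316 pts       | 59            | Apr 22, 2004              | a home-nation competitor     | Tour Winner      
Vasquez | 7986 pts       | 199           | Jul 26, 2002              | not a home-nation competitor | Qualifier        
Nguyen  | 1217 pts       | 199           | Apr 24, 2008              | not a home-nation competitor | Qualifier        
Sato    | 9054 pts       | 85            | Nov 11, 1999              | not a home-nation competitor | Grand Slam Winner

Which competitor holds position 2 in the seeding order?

Ivanova

By status category: Sato (Grand Slam Winner); then Ivanova and Novak (Tour Winner); then Vasquez and Nguyen (Qualifier).
Ivanova and Novak are each a home-nation competitor, so the next rule applies.
Ivanova and Novak both have world ranking 59, so the next rule applies.
Among Ivanova and Novak, by ranking points (higher first): Ivanova (5495 pts) before Novak (5316 pts).
Vasquez and Nguyen are each not a home-nation competitor, so the next rule applies.
Vasquez and Nguyen both have world ranking 199, so the next rule applies.
Among Vasquez and Nguyen, by ranking points (higher first): Vasquez (7986 pts) before Nguyen (1217 pts).
Order: Sato, Ivanova, Novak, Vasquez, Nguyen.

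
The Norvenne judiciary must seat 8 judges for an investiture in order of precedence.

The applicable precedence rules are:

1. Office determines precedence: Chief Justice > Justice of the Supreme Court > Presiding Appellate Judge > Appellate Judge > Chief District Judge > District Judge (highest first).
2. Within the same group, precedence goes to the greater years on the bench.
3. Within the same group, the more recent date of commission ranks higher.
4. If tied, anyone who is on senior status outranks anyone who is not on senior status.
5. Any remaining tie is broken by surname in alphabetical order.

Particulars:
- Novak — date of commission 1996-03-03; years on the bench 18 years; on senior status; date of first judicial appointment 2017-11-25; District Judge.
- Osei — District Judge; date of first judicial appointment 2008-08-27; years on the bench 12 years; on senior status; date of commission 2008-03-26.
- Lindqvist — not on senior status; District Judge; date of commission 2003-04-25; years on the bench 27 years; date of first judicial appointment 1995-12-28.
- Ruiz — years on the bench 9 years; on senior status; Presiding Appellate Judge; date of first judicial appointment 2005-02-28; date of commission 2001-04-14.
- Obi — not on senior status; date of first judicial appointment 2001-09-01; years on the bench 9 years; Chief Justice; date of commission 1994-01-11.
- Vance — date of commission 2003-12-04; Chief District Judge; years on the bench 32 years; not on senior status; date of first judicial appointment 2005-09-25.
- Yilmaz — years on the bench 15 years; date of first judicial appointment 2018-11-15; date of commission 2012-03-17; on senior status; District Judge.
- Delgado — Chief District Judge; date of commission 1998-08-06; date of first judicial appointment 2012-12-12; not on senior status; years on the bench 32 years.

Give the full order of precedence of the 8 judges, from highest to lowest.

Obi, Ruiz, Vance, Delgado, Lindqvist, Novak, Yilmaz, Osei

By office: Obi (Chief Justice); then Ruiz (Presiding Appellate Judge); then Vance and Delgado (Chief District Judge); then Lindqvist, Novak, Yilmaz and Osei (District Judge).
Vance and Delgado both have years on the bench 32 years, so the next rule applies.
Among Vance and Delgado, by date of commission (later first): Vance (2003-12-04) before Delgado (1998-08-06).
Among Lindqvist, Novak, Yilmaz and Osei, by years on the bench (higher first): Lindqvist (27 years) before Novak (18 years) before Yilmaz (15 years) before Osei (12 years).
Full order: Obi, Ruiz, Vance, Delgado, Lindqvist, Novak, Yilmaz, Osei.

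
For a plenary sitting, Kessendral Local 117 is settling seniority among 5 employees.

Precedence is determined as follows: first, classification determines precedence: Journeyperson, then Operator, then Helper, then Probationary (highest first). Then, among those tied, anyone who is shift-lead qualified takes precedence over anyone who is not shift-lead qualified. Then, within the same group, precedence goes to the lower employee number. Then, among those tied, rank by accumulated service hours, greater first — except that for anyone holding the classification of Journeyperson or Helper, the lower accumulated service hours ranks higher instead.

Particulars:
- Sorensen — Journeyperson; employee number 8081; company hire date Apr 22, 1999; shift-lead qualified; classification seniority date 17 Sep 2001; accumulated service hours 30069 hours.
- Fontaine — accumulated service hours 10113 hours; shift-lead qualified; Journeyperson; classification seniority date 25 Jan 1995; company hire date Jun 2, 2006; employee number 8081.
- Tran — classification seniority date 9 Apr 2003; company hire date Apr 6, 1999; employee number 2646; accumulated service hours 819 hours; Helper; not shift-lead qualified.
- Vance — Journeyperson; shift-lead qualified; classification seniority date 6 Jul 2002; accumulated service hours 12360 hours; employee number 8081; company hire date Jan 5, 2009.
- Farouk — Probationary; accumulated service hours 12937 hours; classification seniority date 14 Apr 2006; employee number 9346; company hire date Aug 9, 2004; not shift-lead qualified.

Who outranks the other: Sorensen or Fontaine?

Fontaine

By classification: Fontaine, Vance and Sorensen (Journeyperson); then Tran (Helper); then Farouk (Probationary).
Fontaine, Vance and Sorensen are each shift-lead qualified, so the next rule applies.
Fontaine, Vance and Sorensen all have employee number 8081, so the next rule applies.
Among Fontaine, Vance and Sorensen, by accumulated service hours (lower first) (reversed rule for this group): Fontaine (10113 hours) before Vance (12360 hours) before Sorensen (30069 hours).
So Fontaine takes precedence.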